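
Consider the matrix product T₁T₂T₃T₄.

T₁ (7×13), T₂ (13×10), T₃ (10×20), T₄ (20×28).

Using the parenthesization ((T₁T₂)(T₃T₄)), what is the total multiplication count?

(T₁T₂): 7×13 by 13×10 → 7×10, cost 7·13·10 = 910
(T₃T₄): 10×20 by 20×28 → 10×28, cost 10·20·28 = 5600
((T₁T₂)(T₃T₄)): 7×10 by 10×28 → 7×28, cost 7·10·28 = 1960; cumulative 8470
Total: 8470 scalar multiplications.

8470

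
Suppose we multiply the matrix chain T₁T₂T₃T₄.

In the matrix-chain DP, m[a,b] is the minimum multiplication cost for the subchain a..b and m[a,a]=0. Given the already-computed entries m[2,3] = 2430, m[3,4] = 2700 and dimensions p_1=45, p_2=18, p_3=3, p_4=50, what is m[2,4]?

m[2,4] = min over k∈[2,3] of m[2,k]+m[k+1,4]+p_{1}·p_k·p_{4}.
k=2: 0 + 2700 + 45·18·50 = 43200; k=3: 2430 + 0 + 45·3·50 = 9180.
Minimum: 9180 at k=3.

9180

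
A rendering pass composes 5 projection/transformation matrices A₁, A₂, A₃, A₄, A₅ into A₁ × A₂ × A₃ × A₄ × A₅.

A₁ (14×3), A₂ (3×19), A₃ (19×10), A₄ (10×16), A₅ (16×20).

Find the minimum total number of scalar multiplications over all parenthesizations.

Adjacent pairs: A₁A₂ = 14·3·19 = 798; A₂A₃ = 3·19·10 = 570; A₃A₄ = 19·10·16 = 3040; A₄A₅ = 10·16·20 = 3200.
Length 3: A₁..A₃: k=1: 0+570+14·3·10=990; k=2: 798+0+14·19·10=3458 → min 990 | A₂..A₄: k=2: 0+3040+3·19·16=3952; k=3: 570+0+3·10·16=1050 → min 1050 | A₃..A₅: k=3: 0+3200+19·10·20=7000; k=4: 3040+0+19·16·20=9120 → min 7000.
Length 4: A₁..A₄: k=1: 0+1050+14·3·16=1722; k=2: 798+3040+14·19·16=8094; k=3: 990+0+14·10·16=3230 → min 1722 | A₂..A₅: k=2: 0+7000+3·19·20=8140; k=3: 570+3200+3·10·20=4370; k=4: 1050+0+3·16·20=2010 → min 2010.
Length 5: A₁..A₅: k=1: 0+2010+14·3·20=2850; k=2: 798+7000+14·19·20=13118; k=3: 990+3200+14·10·20=6990; k=4: 1722+0+14·16·20=6202 → min 2850.
Optimal order: (A₁ × (((A₂ × A₃) × A₄) × A₅)) with cost 2850.

2850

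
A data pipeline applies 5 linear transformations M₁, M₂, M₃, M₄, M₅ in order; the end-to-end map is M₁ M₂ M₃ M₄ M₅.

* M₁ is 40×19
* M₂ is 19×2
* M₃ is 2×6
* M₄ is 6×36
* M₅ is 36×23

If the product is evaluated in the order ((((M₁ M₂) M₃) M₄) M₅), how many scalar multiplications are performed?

43760

(M₁ M₂): 40×19 by 19×2 → 40×2, cost 40·19·2 = 1520
((M₁ M₂) M₃): 40×2 by 2×6 → 40×6, cost 40·2·6 = 480; cumulative 2000
(((M₁ M₂) M₃) M₄): 40×6 by 6×36 → 40×36, cost 40·6·36 = 8640; cumulative 10640
((((M₁ M₂) M₃) M₄) M₅): 40×36 by 36×23 → 40×23, cost 40·36·23 = 33120; cumulative 43760
Total: 43760 scalar multiplications.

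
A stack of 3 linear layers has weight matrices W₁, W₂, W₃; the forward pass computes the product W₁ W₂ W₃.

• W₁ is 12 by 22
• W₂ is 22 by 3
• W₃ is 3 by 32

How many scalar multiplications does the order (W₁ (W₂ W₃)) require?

(W₂ W₃): 22×3 by 3×32 → 22×32, cost 22·3·32 = 2112
(W₁ (W₂ W₃)): 12×22 by 22×32 → 12×32, cost 12·22·32 = 8448; cumulative 10560
Total: 10560 scalar multiplications.

10560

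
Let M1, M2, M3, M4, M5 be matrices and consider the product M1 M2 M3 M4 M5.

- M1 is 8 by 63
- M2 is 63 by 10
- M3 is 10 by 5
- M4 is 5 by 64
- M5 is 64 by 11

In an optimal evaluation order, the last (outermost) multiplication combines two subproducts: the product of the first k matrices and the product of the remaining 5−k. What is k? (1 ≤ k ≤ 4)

3

Adjacent pairs: M1M2 = 8·63·10 = 5040; M2M3 = 63·10·5 = 3150; M3M4 = 10·5·64 = 3200; M4M5 = 5·64·11 = 3520.
Length 3: M1..M3: k=1: 0+3150+8·63·5=5670; k=2: 5040+0+8·10·5=5440 → min 5440 | M2..M4: k=2: 0+3200+63·10·64=43520; k=3: 3150+0+63·5·64=23310 → min 23310 | M3..M5: k=3: 0+3520+10·5·11=4070; k=4: 3200+0+10·64·11=10240 → min 4070.
Length 4: M1..M4: k=1: 0+23310+8·63·64=55566; k=2: 5040+3200+8·10·64=13360; k=3: 5440+0+8·5·64=8000 → min 8000 | M2..M5: k=2: 0+4070+63·10·11=11000; k=3: 3150+3520+63·5·11=10135; k=4: 23310+0+63·64·11=67662 → min 10135.
Top-level splits: k=1: (M1..M1)·(M2..M5) → 0+10135+8·63·11 = 15679; k=2: (M1..M2)·(M3..M5) → 5040+4070+8·10·11 = 9990; k=3: (M1..M3)·(M4..M5) → 5440+3520+8·5·11 = 9400; k=4: (M1..M4)·(M5..M5) → 8000+0+8·64·11 = 13632.
Best split is after M3, i.e. k = 3.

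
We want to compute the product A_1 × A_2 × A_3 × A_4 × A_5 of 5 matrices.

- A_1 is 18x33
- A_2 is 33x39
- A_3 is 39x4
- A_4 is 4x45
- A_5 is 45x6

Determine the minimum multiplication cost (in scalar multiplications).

9036

Adjacent pairs: A_1A_2 = 18·33·39 = 23166; A_2A_3 = 33·39·4 = 5148; A_3A_4 = 39·4·45 = 7020; A_4A_5 = 4·45·6 = 1080.
Length 3: A_1..A_3: k=1: 0+5148+18·33·4=7524; k=2: 23166+0+18·39·4=25974 → min 7524 | A_2..A_4: k=2: 0+7020+33·39·45=64935; k=3: 5148+0+33·4·45=11088 → min 11088 | A_3..A_5: k=3: 0+1080+39·4·6=2016; k=4: 7020+0+39·45·6=17550 → min 2016.
Length 4: A_1..A_4: k=1: 0+11088+18·33·45=37818; k=2: 23166+7020+18·39·45=61776; k=3: 7524+0+18·4·45=10764 → min 10764 | A_2..A_5: k=2: 0+2016+33·39·6=9738; k=3: 5148+1080+33·4·6=7020; k=4: 11088+0+33·45·6=19998 → min 7020.
Length 5: A_1..A_5: k=1: 0+7020+18·33·6=10584; k=2: 23166+2016+18·39·6=29394; k=3: 7524+1080+18·4·6=9036; k=4: 10764+0+18·45·6=15624 → min 9036.
Optimal order: ((A_1 × (A_2 × A_3)) × (A_4 × A_5)) with cost 9036.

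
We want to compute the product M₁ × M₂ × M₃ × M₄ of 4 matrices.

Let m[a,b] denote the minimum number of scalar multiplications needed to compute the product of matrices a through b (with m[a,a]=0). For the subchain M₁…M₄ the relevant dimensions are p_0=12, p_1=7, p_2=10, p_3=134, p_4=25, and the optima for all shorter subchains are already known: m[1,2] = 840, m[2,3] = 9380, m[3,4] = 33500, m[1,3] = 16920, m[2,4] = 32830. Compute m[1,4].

34930

m[1,4] = min over k∈[1,3] of m[1,k]+m[k+1,4]+p_{0}·p_k·p_{4}.
k=1: 0 + 32830 + 12·7·25 = 34930; k=2: 840 + 33500 + 12·10·25 = 37340; k=3: 16920 + 0 + 12·134·25 = 57120.
Minimum: 34930 at k=1.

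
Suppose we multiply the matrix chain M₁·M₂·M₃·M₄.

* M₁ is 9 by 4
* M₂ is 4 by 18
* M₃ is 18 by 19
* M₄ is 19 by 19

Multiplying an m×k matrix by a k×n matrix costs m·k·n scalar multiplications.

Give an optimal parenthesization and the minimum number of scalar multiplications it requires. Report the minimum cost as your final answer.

Adjacent pairs: M₁M₂ = 9·4·18 = 648; M₂M₃ = 4·18·19 = 1368; M₃M₄ = 18·19·19 = 6498.
Length 3: M₁..M₃: k=1: 0+1368+9·4·19=2052; k=2: 648+0+9·18·19=3726 → min 2052 | M₂..M₄: k=2: 0+6498+4·18·19=7866; k=3: 1368+0+4·19·19=2812 → min 2812.
Length 4: M₁..M₄: k=1: 0+2812+9·4·19=3496; k=2: 648+6498+9·18·19=10224; k=3: 2052+0+9·19·19=5301 → min 3496.
Optimal parenthesization: (M₁·((M₂·M₃)·M₄)) with cost 3496.

3496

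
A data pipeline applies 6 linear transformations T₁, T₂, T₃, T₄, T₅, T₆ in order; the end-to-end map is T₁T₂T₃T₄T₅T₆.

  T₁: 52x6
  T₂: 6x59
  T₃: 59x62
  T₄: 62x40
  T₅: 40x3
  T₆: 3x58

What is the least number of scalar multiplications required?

29460

Adjacent pairs: T₁T₂ = 52·6·59 = 18408; T₂T₃ = 6·59·62 = 21948; T₃T₄ = 59·62·40 = 146320; T₄T₅ = 62·40·3 = 7440; T₅T₆ = 40·3·58 = 6960.
Length 3: T₁..T₃: k=1: 0+21948+52·6·62=41292; k=2: 18408+0+52·59·62=208624 → min 41292 | T₂..T₄: k=2: 0+146320+6·59·40=160480; k=3: 21948+0+6·62·40=36828 → min 36828 | T₃..T₅: k=3: 0+7440+59·62·3=18414; k=4: 146320+0+59·40·3=153400 → min 18414 | T₄..T₆: k=4: 0+6960+62·40·58=150800; k=5: 7440+0+62·3·58=18228 → min 18228.
Length 4: T₁..T₄: k=1: 0+36828+52·6·40=49308; k=2: 18408+146320+52·59·40=287448; k=3: 41292+0+52·62·40=170252 → min 49308 | T₂..T₅: k=2: 0+18414+6·59·3=19476; k=3: 21948+7440+6·62·3=30504; k=4: 36828+0+6·40·3=37548 → min 19476 | T₃..T₆: k=3: 0+18228+59·62·58=230392; k=4: 146320+6960+59·40·58=290160; k=5: 18414+0+59·3·58=28680 → min 28680.
Length 5: T₁..T₅: k=1: 0+19476+52·6·3=20412; k=2: 18408+18414+52·59·3=46026; k=3: 41292+7440+52·62·3=58404; k=4: 49308+0+52·40·3=55548 → min 20412 | T₂..T₆: k=2: 0+28680+6·59·58=49212; k=3: 21948+18228+6·62·58=61752; k=4: 36828+6960+6·40·58=57708; k=5: 19476+0+6·3·58=20520 → min 20520.
Length 6: T₁..T₆: k=1: 0+20520+52·6·58=38616; k=2: 18408+28680+52·59·58=225032; k=3: 41292+18228+52·62·58=246512; k=4: 49308+6960+52·40·58=176908; k=5: 20412+0+52·3·58=29460 → min 29460.
Optimal order: ((T₁(T₂(T₃(T₄T₅))))T₆) with cost 29460.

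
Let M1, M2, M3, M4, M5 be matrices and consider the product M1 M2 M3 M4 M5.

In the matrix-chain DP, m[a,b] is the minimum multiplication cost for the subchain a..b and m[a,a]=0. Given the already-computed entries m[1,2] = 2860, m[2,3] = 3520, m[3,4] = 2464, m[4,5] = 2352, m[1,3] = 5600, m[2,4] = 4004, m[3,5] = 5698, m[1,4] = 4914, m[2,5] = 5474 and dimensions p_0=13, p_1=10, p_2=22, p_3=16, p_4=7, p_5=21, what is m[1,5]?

6825

m[1,5] = min over k∈[1,4] of m[1,k]+m[k+1,5]+p_{0}·p_k·p_{5}.
k=1: 0 + 5474 + 13·10·21 = 8204; k=2: 2860 + 5698 + 13·22·21 = 14564; k=3: 5600 + 2352 + 13·16·21 = 12320; k=4: 4914 + 0 + 13·7·21 = 6825.
Minimum: 6825 at k=4.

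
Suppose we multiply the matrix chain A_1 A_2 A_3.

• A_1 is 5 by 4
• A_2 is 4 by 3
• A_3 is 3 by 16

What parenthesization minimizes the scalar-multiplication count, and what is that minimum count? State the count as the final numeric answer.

300

(A_1 (A_2 A_3)): cost 512.
((A_1 A_2) A_3): cost 300.
Optimal: ((A_1 A_2) A_3) with cost 300.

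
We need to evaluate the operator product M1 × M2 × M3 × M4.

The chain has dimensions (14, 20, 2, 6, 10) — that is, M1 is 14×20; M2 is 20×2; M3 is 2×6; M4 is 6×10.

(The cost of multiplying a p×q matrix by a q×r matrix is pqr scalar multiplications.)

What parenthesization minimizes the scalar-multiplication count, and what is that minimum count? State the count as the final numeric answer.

Adjacent pairs: M1M2 = 14·20·2 = 560; M2M3 = 20·2·6 = 240; M3M4 = 2·6·10 = 120.
Length 3: M1..M3: k=1: 0+240+14·20·6=1920; k=2: 560+0+14·2·6=728 → min 728 | M2..M4: k=2: 0+120+20·2·10=520; k=3: 240+0+20·6·10=1440 → min 520.
Length 4: M1..M4: k=1: 0+520+14·20·10=3320; k=2: 560+120+14·2·10=960; k=3: 728+0+14·6·10=1568 → min 960.
Optimal parenthesization: ((M1 × M2) × (M3 × M4)) with cost 960.

960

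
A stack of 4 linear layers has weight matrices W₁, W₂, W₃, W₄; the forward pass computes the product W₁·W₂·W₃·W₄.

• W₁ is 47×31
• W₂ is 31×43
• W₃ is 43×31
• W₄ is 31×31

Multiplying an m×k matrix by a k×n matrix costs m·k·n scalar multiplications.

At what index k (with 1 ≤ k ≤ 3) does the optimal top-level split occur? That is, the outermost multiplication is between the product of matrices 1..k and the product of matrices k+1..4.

1

Adjacent pairs: W₁W₂ = 47·31·43 = 62651; W₂W₃ = 31·43·31 = 41323; W₃W₄ = 43·31·31 = 41323.
Length 3: W₁..W₃: k=1: 0+41323+47·31·31=86490; k=2: 62651+0+47·43·31=125302 → min 86490 | W₂..W₄: k=2: 0+41323+31·43·31=82646; k=3: 41323+0+31·31·31=71114 → min 71114.
Top-level splits: k=1: (W₁..W₁)·(W₂..W₄) → 0+71114+47·31·31 = 116281; k=2: (W₁..W₂)·(W₃..W₄) → 62651+41323+47·43·31 = 166625; k=3: (W₁..W₃)·(W₄..W₄) → 86490+0+47·31·31 = 131657.
Best split is after W₁, i.e. k = 1.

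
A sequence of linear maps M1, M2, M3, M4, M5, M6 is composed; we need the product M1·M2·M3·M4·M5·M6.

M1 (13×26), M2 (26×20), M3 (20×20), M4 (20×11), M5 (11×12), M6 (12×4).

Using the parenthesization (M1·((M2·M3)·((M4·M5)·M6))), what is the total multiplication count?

17432

(M2·M3): 26×20 by 20×20 → 26×20, cost 26·20·20 = 10400
(M4·M5): 20×11 by 11×12 → 20×12, cost 20·11·12 = 2640
((M4·M5)·M6): 20×12 by 12×4 → 20×4, cost 20·12·4 = 960; cumulative 3600
((M2·M3)·((M4·M5)·M6)): 26×20 by 20×4 → 26×4, cost 26·20·4 = 2080; cumulative 16080
(M1·((M2·M3)·((M4·M5)·M6))): 13×26 by 26×4 → 13×4, cost 13·26·4 = 1352; cumulative 17432
Total: 17432 scalar multiplications.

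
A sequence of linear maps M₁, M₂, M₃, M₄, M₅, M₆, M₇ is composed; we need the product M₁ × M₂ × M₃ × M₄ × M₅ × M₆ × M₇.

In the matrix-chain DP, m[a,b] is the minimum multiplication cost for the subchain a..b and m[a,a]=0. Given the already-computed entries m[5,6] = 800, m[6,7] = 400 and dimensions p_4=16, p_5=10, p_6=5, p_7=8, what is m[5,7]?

m[5,7] = min over k∈[5,6] of m[5,k]+m[k+1,7]+p_{4}·p_k·p_{7}.
k=5: 0 + 400 + 16·10·8 = 1680; k=6: 800 + 0 + 16·5·8 = 1440.
Minimum: 1440 at k=6.

1440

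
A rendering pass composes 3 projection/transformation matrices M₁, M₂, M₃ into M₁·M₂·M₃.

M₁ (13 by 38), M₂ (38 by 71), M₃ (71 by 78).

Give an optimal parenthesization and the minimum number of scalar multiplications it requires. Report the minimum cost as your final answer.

107068

(M₁·(M₂·M₃)): cost 248976.
((M₁·M₂)·M₃): cost 107068.
Optimal: ((M₁·M₂)·M₃) with cost 107068.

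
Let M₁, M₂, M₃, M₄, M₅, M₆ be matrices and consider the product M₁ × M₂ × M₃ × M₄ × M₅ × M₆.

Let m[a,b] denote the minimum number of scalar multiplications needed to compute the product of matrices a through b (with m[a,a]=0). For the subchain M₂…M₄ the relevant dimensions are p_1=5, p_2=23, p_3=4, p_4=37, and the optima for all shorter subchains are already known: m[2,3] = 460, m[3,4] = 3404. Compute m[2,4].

m[2,4] = min over k∈[2,3] of m[2,k]+m[k+1,4]+p_{1}·p_k·p_{4}.
k=2: 0 + 3404 + 5·23·37 = 7659; k=3: 460 + 0 + 5·4·37 = 1200.
Minimum: 1200 at k=3.

1200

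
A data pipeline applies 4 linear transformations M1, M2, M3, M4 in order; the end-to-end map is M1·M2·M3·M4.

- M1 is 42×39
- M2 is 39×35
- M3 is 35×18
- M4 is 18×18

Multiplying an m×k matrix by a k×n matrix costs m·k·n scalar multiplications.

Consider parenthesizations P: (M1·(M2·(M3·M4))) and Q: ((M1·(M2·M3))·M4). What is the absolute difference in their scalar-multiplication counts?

2268

Order P = (M1·(M2·(M3·M4))): (M3·M4): 35×18 by 18×18 → 35×18, cost 35·18·18 = 11340; (M2·(M3·M4)): 39×35 by 35×18 → 39×18, cost 39·35·18 = 24570; cumulative 35910; (M1·(M2·(M3·M4))): 42×39 by 39×18 → 42×18, cost 42·39·18 = 29484; cumulative 65394. Total 65394.
Order Q = ((M1·(M2·M3))·M4): (M2·M3): 39×35 by 35×18 → 39×18, cost 39·35·18 = 24570; (M1·(M2·M3)): 42×39 by 39×18 → 42×18, cost 42·39·18 = 29484; cumulative 54054; ((M1·(M2·M3))·M4): 42×18 by 18×18 → 42×18, cost 42·18·18 = 13608; cumulative 67662. Total 67662.
Difference: |65394 − 67662| = 2268.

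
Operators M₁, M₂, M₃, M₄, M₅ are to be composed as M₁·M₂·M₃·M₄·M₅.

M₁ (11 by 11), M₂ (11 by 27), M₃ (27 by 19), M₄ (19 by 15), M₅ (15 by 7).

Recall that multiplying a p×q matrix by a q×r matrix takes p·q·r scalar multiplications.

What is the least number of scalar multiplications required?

Adjacent pairs: M₁M₂ = 11·11·27 = 3267; M₂M₃ = 11·27·19 = 5643; M₃M₄ = 27·19·15 = 7695; M₄M₅ = 19·15·7 = 1995.
Length 3: M₁..M₃: k=1: 0+5643+11·11·19=7942; k=2: 3267+0+11·27·19=8910 → min 7942 | M₂..M₄: k=2: 0+7695+11·27·15=12150; k=3: 5643+0+11·19·15=8778 → min 8778 | M₃..M₅: k=3: 0+1995+27·19·7=5586; k=4: 7695+0+27·15·7=10530 → min 5586.
Length 4: M₁..M₄: k=1: 0+8778+11·11·15=10593; k=2: 3267+7695+11·27·15=15417; k=3: 7942+0+11·19·15=11077 → min 10593 | M₂..M₅: k=2: 0+5586+11·27·7=7665; k=3: 5643+1995+11·19·7=9101; k=4: 8778+0+11·15·7=9933 → min 7665.
Length 5: M₁..M₅: k=1: 0+7665+11·11·7=8512; k=2: 3267+5586+11·27·7=10932; k=3: 7942+1995+11·19·7=11400; k=4: 10593+0+11·15·7=11748 → min 8512.
Optimal order: (M₁·(M₂·(M₃·(M₄·M₅)))) with cost 8512.

8512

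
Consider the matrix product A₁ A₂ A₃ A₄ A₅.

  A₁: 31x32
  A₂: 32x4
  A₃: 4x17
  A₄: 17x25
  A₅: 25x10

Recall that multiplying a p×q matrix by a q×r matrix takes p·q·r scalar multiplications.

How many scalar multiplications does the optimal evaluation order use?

7908

Adjacent pairs: A₁A₂ = 31·32·4 = 3968; A₂A₃ = 32·4·17 = 2176; A₃A₄ = 4·17·25 = 1700; A₄A₅ = 17·25·10 = 4250.
Length 3: A₁..A₃: k=1: 0+2176+31·32·17=19040; k=2: 3968+0+31·4·17=6076 → min 6076 | A₂..A₄: k=2: 0+1700+32·4·25=4900; k=3: 2176+0+32·17·25=15776 → min 4900 | A₃..A₅: k=3: 0+4250+4·17·10=4930; k=4: 1700+0+4·25·10=2700 → min 2700.
Length 4: A₁..A₄: k=1: 0+4900+31·32·25=29700; k=2: 3968+1700+31·4·25=8768; k=3: 6076+0+31·17·25=19251 → min 8768 | A₂..A₅: k=2: 0+2700+32·4·10=3980; k=3: 2176+4250+32·17·10=11866; k=4: 4900+0+32·25·10=12900 → min 3980.
Length 5: A₁..A₅: k=1: 0+3980+31·32·10=13900; k=2: 3968+2700+31·4·10=7908; k=3: 6076+4250+31·17·10=15596; k=4: 8768+0+31·25·10=16518 → min 7908.
Optimal order: ((A₁ A₂) ((A₃ A₄) A₅)) with cost 7908.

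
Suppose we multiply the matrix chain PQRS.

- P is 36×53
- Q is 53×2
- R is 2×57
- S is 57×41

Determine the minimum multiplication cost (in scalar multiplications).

Adjacent pairs: PQ = 36·53·2 = 3816; QR = 53·2·57 = 6042; RS = 2·57·41 = 4674.
Length 3: P..R: k=1: 0+6042+36·53·57=114798; k=2: 3816+0+36·2·57=7920 → min 7920 | Q..S: k=2: 0+4674+53·2·41=9020; k=3: 6042+0+53·57·41=129903 → min 9020.
Length 4: P..S: k=1: 0+9020+36·53·41=87248; k=2: 3816+4674+36·2·41=11442; k=3: 7920+0+36·57·41=92052 → min 11442.
Optimal order: ((PQ)(RS)) with cost 11442.

11442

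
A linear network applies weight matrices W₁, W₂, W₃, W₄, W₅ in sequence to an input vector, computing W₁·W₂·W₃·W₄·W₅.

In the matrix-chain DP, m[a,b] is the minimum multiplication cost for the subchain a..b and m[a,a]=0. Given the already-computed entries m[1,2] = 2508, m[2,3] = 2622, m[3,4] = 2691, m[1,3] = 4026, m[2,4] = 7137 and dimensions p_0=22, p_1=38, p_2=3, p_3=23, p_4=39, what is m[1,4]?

m[1,4] = min over k∈[1,3] of m[1,k]+m[k+1,4]+p_{0}·p_k·p_{4}.
k=1: 0 + 7137 + 22·38·39 = 39741; k=2: 2508 + 2691 + 22·3·39 = 7773; k=3: 4026 + 0 + 22·23·39 = 23760.
Minimum: 7773 at k=2.

7773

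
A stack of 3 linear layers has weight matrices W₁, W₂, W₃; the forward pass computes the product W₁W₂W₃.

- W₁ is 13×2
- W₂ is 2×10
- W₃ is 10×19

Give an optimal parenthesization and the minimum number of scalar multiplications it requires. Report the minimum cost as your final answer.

874

(W₁(W₂W₃)): cost 874.
((W₁W₂)W₃): cost 2730.
Optimal: (W₁(W₂W₃)) with cost 874.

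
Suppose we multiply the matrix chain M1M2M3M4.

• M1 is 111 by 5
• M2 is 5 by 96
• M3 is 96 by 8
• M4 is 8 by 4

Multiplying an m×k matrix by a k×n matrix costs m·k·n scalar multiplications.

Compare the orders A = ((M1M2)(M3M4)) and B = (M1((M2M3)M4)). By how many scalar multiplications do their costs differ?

92756

Order A = ((M1M2)(M3M4)): (M1M2): 111×5 by 5×96 → 111×96, cost 111·5·96 = 53280; (M3M4): 96×8 by 8×4 → 96×4, cost 96·8·4 = 3072; ((M1M2)(M3M4)): 111×96 by 96×4 → 111×4, cost 111·96·4 = 42624; cumulative 98976. Total 98976.
Order B = (M1((M2M3)M4)): (M2M3): 5×96 by 96×8 → 5×8, cost 5·96·8 = 3840; ((M2M3)M4): 5×8 by 8×4 → 5×4, cost 5·8·4 = 160; cumulative 4000; (M1((M2M3)M4)): 111×5 by 5×4 → 111×4, cost 111·5·4 = 2220; cumulative 6220. Total 6220.
Difference: |98976 − 6220| = 92756.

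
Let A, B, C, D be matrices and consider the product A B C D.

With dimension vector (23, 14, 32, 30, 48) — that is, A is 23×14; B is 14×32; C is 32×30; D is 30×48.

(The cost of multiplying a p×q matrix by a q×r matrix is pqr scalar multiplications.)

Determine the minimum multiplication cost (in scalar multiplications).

49056

Adjacent pairs: AB = 23·14·32 = 10304; BC = 14·32·30 = 13440; CD = 32·30·48 = 46080.
Length 3: A..C: k=1: 0+13440+23·14·30=23100; k=2: 10304+0+23·32·30=32384 → min 23100 | B..D: k=2: 0+46080+14·32·48=67584; k=3: 13440+0+14·30·48=33600 → min 33600.
Length 4: A..D: k=1: 0+33600+23·14·48=49056; k=2: 10304+46080+23·32·48=91712; k=3: 23100+0+23·30·48=56220 → min 49056.
Optimal order: (A ((B C) D)) with cost 49056.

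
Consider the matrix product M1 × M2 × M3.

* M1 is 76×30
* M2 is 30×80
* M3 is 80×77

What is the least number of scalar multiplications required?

Order (M1 × (M2 × M3)): (M2 × M3): 30×80 by 80×77 → 30×77, cost 30·80·77 = 184800; (M1 × (M2 × M3)): 76×30 by 30×77 → 76×77, cost 76·30·77 = 175560; cumulative 360360. Total 360360.
Order ((M1 × M2) × M3): (M1 × M2): 76×30 by 30×80 → 76×80, cost 76·30·80 = 182400; ((M1 × M2) × M3): 76×80 by 80×77 → 76×77, cost 76·80·77 = 468160; cumulative 650560. Total 650560.
Minimum: 360360.

360360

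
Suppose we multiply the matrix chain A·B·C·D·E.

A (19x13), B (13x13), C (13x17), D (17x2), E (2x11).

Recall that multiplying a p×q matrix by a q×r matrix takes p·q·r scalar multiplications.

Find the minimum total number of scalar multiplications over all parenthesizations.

Adjacent pairs: AB = 19·13·13 = 3211; BC = 13·13·17 = 2873; CD = 13·17·2 = 442; DE = 17·2·11 = 374.
Length 3: A..C: k=1: 0+2873+19·13·17=7072; k=2: 3211+0+19·13·17=7410 → min 7072 | B..D: k=2: 0+442+13·13·2=780; k=3: 2873+0+13·17·2=3315 → min 780 | C..E: k=3: 0+374+13·17·11=2805; k=4: 442+0+13·2·11=728 → min 728.
Length 4: A..D: k=1: 0+780+19·13·2=1274; k=2: 3211+442+19·13·2=4147; k=3: 7072+0+19·17·2=7718 → min 1274 | B..E: k=2: 0+728+13·13·11=2587; k=3: 2873+374+13·17·11=5678; k=4: 780+0+13·2·11=1066 → min 1066.
Length 5: A..E: k=1: 0+1066+19·13·11=3783; k=2: 3211+728+19·13·11=6656; k=3: 7072+374+19·17·11=10999; k=4: 1274+0+19·2·11=1692 → min 1692.
Optimal order: ((A·(B·(C·D)))·E) with cost 1692.

1692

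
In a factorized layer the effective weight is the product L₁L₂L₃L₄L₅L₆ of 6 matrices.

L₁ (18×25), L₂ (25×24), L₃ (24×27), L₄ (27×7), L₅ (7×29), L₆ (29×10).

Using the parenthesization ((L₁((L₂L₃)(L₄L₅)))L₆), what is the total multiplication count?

(L₂L₃): 25×24 by 24×27 → 25×27, cost 25·24·27 = 16200
(L₄L₅): 27×7 by 7×29 → 27×29, cost 27·7·29 = 5481
((L₂L₃)(L₄L₅)): 25×27 by 27×29 → 25×29, cost 25·27·29 = 19575; cumulative 41256
(L₁((L₂L₃)(L₄L₅))): 18×25 by 25×29 → 18×29, cost 18·25·29 = 13050; cumulative 54306
((L₁((L₂L₃)(L₄L₅)))L₆): 18×29 by 29×10 → 18×10, cost 18·29·10 = 5220; cumulative 59526
Total: 59526 scalar multiplications.

59526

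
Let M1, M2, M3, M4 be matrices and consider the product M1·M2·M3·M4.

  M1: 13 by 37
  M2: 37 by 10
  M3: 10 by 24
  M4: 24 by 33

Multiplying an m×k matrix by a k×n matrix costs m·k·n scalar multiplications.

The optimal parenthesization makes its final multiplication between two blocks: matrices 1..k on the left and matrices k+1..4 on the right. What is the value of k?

Adjacent pairs: M1M2 = 13·37·10 = 4810; M2M3 = 37·10·24 = 8880; M3M4 = 10·24·33 = 7920.
Length 3: M1..M3: k=1: 0+8880+13·37·24=20424; k=2: 4810+0+13·10·24=7930 → min 7930 | M2..M4: k=2: 0+7920+37·10·33=20130; k=3: 8880+0+37·24·33=38184 → min 20130.
Top-level splits: k=1: (M1..M1)·(M2..M4) → 0+20130+13·37·33 = 36003; k=2: (M1..M2)·(M3..M4) → 4810+7920+13·10·33 = 17020; k=3: (M1..M3)·(M4..M4) → 7930+0+13·24·33 = 18226.
Best split is after M2, i.e. k = 2.

2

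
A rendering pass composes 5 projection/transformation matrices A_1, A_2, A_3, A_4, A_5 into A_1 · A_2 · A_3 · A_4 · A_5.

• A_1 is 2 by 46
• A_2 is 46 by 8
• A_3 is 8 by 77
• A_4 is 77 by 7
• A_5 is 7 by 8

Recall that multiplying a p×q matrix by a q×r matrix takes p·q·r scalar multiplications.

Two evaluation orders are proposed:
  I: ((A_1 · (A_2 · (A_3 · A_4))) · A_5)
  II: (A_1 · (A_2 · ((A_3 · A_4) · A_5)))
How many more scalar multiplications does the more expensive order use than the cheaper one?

Order I = ((A_1 · (A_2 · (A_3 · A_4))) · A_5): (A_3 · A_4): 8×77 by 77×7 → 8×7, cost 8·77·7 = 4312; (A_2 · (A_3 · A_4)): 46×8 by 8×7 → 46×7, cost 46·8·7 = 2576; cumulative 6888; (A_1 · (A_2 · (A_3 · A_4))): 2×46 by 46×7 → 2×7, cost 2·46·7 = 644; cumulative 7532; ((A_1 · (A_2 · (A_3 · A_4))) · A_5): 2×7 by 7×8 → 2×8, cost 2·7·8 = 112; cumulative 7644. Total 7644.
Order II = (A_1 · (A_2 · ((A_3 · A_4) · A_5))): (A_3 · A_4): 8×77 by 77×7 → 8×7, cost 8·77·7 = 4312; ((A_3 · A_4) · A_5): 8×7 by 7×8 → 8×8, cost 8·7·8 = 448; cumulative 4760; (A_2 · ((A_3 · A_4) · A_5)): 46×8 by 8×8 → 46×8, cost 46·8·8 = 2944; cumulative 7704; (A_1 · (A_2 · ((A_3 · A_4) · A_5))): 2×46 by 46×8 → 2×8, cost 2·46·8 = 736; cumulative 8440. Total 8440.
Difference: |7644 − 8440| = 796.

796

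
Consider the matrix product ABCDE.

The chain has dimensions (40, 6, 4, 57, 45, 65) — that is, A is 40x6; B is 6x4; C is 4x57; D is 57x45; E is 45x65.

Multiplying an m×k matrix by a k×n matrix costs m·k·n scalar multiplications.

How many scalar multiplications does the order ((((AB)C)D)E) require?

229680

(AB): 40×6 by 6×4 → 40×4, cost 40·6·4 = 960
((AB)C): 40×4 by 4×57 → 40×57, cost 40·4·57 = 9120; cumulative 10080
(((AB)C)D): 40×57 by 57×45 → 40×45, cost 40·57·45 = 102600; cumulative 112680
((((AB)C)D)E): 40×45 by 45×65 → 40×65, cost 40·45·65 = 117000; cumulative 229680
Total: 229680 scalar multiplications.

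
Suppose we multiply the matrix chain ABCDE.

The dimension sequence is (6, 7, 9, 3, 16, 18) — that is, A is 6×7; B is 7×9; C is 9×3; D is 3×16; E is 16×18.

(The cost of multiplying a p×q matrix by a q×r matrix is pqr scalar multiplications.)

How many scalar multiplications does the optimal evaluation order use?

Adjacent pairs: AB = 6·7·9 = 378; BC = 7·9·3 = 189; CD = 9·3·16 = 432; DE = 3·16·18 = 864.
Length 3: A..C: k=1: 0+189+6·7·3=315; k=2: 378+0+6·9·3=540 → min 315 | B..D: k=2: 0+432+7·9·16=1440; k=3: 189+0+7·3·16=525 → min 525 | C..E: k=3: 0+864+9·3·18=1350; k=4: 432+0+9·16·18=3024 → min 1350.
Length 4: A..D: k=1: 0+525+6·7·16=1197; k=2: 378+432+6·9·16=1674; k=3: 315+0+6·3·16=603 → min 603 | B..E: k=2: 0+1350+7·9·18=2484; k=3: 189+864+7·3·18=1431; k=4: 525+0+7·16·18=2541 → min 1431.
Length 5: A..E: k=1: 0+1431+6·7·18=2187; k=2: 378+1350+6·9·18=2700; k=3: 315+864+6·3·18=1503; k=4: 603+0+6·16·18=2331 → min 1503.
Optimal order: ((A(BC))(DE)) with cost 1503.

1503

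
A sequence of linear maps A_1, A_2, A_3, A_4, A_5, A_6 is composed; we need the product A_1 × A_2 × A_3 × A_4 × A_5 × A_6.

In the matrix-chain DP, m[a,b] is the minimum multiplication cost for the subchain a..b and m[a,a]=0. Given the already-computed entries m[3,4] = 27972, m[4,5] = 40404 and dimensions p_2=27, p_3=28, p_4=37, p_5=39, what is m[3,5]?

66933

m[3,5] = min over k∈[3,4] of m[3,k]+m[k+1,5]+p_{2}·p_k·p_{5}.
k=3: 0 + 40404 + 27·28·39 = 69888; k=4: 27972 + 0 + 27·37·39 = 66933.
Minimum: 66933 at k=4.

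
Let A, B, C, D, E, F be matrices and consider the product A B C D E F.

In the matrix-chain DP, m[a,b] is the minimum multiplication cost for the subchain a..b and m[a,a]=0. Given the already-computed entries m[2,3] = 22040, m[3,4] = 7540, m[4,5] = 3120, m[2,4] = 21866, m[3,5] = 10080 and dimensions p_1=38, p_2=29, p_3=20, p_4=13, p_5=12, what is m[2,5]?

m[2,5] = min over k∈[2,4] of m[2,k]+m[k+1,5]+p_{1}·p_k·p_{5}.
k=2: 0 + 10080 + 38·29·12 = 23304; k=3: 22040 + 3120 + 38·20·12 = 34280; k=4: 21866 + 0 + 38·13·12 = 27794.
Minimum: 23304 at k=2.

23304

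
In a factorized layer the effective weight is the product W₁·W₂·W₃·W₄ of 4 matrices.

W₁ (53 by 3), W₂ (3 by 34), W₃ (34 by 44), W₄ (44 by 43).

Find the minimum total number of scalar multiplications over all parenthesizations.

17001

Adjacent pairs: W₁W₂ = 53·3·34 = 5406; W₂W₃ = 3·34·44 = 4488; W₃W₄ = 34·44·43 = 64328.
Length 3: W₁..W₃: k=1: 0+4488+53·3·44=11484; k=2: 5406+0+53·34·44=84694 → min 11484 | W₂..W₄: k=2: 0+64328+3·34·43=68714; k=3: 4488+0+3·44·43=10164 → min 10164.
Length 4: W₁..W₄: k=1: 0+10164+53·3·43=17001; k=2: 5406+64328+53·34·43=147220; k=3: 11484+0+53·44·43=111760 → min 17001.
Optimal order: (W₁·((W₂·W₃)·W₄)) with cost 17001.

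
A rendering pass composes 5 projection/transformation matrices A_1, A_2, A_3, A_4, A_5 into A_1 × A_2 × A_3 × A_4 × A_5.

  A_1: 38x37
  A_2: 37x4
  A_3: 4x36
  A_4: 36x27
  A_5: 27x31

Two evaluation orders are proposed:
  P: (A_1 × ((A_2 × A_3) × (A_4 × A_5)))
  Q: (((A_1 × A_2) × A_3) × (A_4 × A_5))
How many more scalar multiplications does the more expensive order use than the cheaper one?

36702

Order P = (A_1 × ((A_2 × A_3) × (A_4 × A_5))): (A_2 × A_3): 37×4 by 4×36 → 37×36, cost 37·4·36 = 5328; (A_4 × A_5): 36×27 by 27×31 → 36×31, cost 36·27·31 = 30132; ((A_2 × A_3) × (A_4 × A_5)): 37×36 by 36×31 → 37×31, cost 37·36·31 = 41292; cumulative 76752; (A_1 × ((A_2 × A_3) × (A_4 × A_5))): 38×37 by 37×31 → 38×31, cost 38·37·31 = 43586; cumulative 120338. Total 120338.
Order Q = (((A_1 × A_2) × A_3) × (A_4 × A_5)): (A_1 × A_2): 38×37 by 37×4 → 38×4, cost 38·37·4 = 5624; ((A_1 × A_2) × A_3): 38×4 by 4×36 → 38×36, cost 38·4·36 = 5472; cumulative 11096; (A_4 × A_5): 36×27 by 27×31 → 36×31, cost 36·27·31 = 30132; (((A_1 × A_2) × A_3) × (A_4 × A_5)): 38×36 by 36×31 → 38×31, cost 38·36·31 = 42408; cumulative 83636. Total 83636.
Difference: |120338 − 83636| = 36702.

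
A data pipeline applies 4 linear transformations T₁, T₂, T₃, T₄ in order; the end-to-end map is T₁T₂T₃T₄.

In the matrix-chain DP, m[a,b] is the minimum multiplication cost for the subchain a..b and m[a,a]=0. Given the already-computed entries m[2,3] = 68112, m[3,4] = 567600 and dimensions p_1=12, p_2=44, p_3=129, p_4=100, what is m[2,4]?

222912

m[2,4] = min over k∈[2,3] of m[2,k]+m[k+1,4]+p_{1}·p_k·p_{4}.
k=2: 0 + 567600 + 12·44·100 = 620400; k=3: 68112 + 0 + 12·129·100 = 222912.
Minimum: 222912 at k=3.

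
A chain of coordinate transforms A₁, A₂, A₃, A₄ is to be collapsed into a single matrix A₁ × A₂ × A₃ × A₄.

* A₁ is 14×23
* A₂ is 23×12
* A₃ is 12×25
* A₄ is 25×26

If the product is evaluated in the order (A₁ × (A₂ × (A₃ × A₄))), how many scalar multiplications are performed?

23348

(A₃ × A₄): 12×25 by 25×26 → 12×26, cost 12·25·26 = 7800
(A₂ × (A₃ × A₄)): 23×12 by 12×26 → 23×26, cost 23·12·26 = 7176; cumulative 14976
(A₁ × (A₂ × (A₃ × A₄))): 14×23 by 23×26 → 14×26, cost 14·23·26 = 8372; cumulative 23348
Total: 23348 scalar multiplications.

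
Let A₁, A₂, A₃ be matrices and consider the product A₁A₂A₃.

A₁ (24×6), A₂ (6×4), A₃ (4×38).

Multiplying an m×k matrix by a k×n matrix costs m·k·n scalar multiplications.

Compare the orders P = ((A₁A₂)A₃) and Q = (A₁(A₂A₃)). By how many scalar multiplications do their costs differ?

2160

Order P = ((A₁A₂)A₃): (A₁A₂): 24×6 by 6×4 → 24×4, cost 24·6·4 = 576; ((A₁A₂)A₃): 24×4 by 4×38 → 24×38, cost 24·4·38 = 3648; cumulative 4224. Total 4224.
Order Q = (A₁(A₂A₃)): (A₂A₃): 6×4 by 4×38 → 6×38, cost 6·4·38 = 912; (A₁(A₂A₃)): 24×6 by 6×38 → 24×38, cost 24·6·38 = 5472; cumulative 6384. Total 6384.
Difference: |4224 − 6384| = 2160.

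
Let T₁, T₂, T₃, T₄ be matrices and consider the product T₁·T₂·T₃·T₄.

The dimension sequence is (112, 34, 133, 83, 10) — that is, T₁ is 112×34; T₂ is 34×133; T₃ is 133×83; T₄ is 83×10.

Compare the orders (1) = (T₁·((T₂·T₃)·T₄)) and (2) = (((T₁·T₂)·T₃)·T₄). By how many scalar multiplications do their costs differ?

1394166

Order (1) = (T₁·((T₂·T₃)·T₄)): (T₂·T₃): 34×133 by 133×83 → 34×83, cost 34·133·83 = 375326; ((T₂·T₃)·T₄): 34×83 by 83×10 → 34×10, cost 34·83·10 = 28220; cumulative 403546; (T₁·((T₂·T₃)·T₄)): 112×34 by 34×10 → 112×10, cost 112·34·10 = 38080; cumulative 441626. Total 441626.
Order (2) = (((T₁·T₂)·T₃)·T₄): (T₁·T₂): 112×34 by 34×133 → 112×133, cost 112·34·133 = 506464; ((T₁·T₂)·T₃): 112×133 by 133×83 → 112×83, cost 112·133·83 = 1236368; cumulative 1742832; (((T₁·T₂)·T₃)·T₄): 112×83 by 83×10 → 112×10, cost 112·83·10 = 92960; cumulative 1835792. Total 1835792.
Difference: |441626 − 1835792| = 1394166.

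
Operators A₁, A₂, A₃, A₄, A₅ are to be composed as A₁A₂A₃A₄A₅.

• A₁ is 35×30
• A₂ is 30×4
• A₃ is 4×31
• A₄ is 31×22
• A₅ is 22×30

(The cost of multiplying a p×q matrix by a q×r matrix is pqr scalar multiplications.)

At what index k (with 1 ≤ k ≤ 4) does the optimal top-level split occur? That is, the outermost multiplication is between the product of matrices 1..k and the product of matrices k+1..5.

2

Adjacent pairs: A₁A₂ = 35·30·4 = 4200; A₂A₃ = 30·4·31 = 3720; A₃A₄ = 4·31·22 = 2728; A₄A₅ = 31·22·30 = 20460.
Length 3: A₁..A₃: k=1: 0+3720+35·30·31=36270; k=2: 4200+0+35·4·31=8540 → min 8540 | A₂..A₄: k=2: 0+2728+30·4·22=5368; k=3: 3720+0+30·31·22=24180 → min 5368 | A₃..A₅: k=3: 0+20460+4·31·30=24180; k=4: 2728+0+4·22·30=5368 → min 5368.
Length 4: A₁..A₄: k=1: 0+5368+35·30·22=28468; k=2: 4200+2728+35·4·22=10008; k=3: 8540+0+35·31·22=32410 → min 10008 | A₂..A₅: k=2: 0+5368+30·4·30=8968; k=3: 3720+20460+30·31·30=52080; k=4: 5368+0+30·22·30=25168 → min 8968.
Top-level splits: k=1: (A₁..A₁)·(A₂..A₅) → 0+8968+35·30·30 = 40468; k=2: (A₁..A₂)·(A₃..A₅) → 4200+5368+35·4·30 = 13768; k=3: (A₁..A₃)·(A₄..A₅) → 8540+20460+35·31·30 = 61550; k=4: (A₁..A₄)·(A₅..A₅) → 10008+0+35·22·30 = 33108.
Best split is after A₂, i.e. k = 2.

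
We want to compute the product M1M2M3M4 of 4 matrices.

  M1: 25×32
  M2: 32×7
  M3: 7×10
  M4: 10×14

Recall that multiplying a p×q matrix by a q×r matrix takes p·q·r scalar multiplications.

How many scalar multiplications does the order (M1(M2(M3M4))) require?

15316

(M3M4): 7×10 by 10×14 → 7×14, cost 7·10·14 = 980
(M2(M3M4)): 32×7 by 7×14 → 32×14, cost 32·7·14 = 3136; cumulative 4116
(M1(M2(M3M4))): 25×32 by 32×14 → 25×14, cost 25·32·14 = 11200; cumulative 15316
Total: 15316 scalar multiplications.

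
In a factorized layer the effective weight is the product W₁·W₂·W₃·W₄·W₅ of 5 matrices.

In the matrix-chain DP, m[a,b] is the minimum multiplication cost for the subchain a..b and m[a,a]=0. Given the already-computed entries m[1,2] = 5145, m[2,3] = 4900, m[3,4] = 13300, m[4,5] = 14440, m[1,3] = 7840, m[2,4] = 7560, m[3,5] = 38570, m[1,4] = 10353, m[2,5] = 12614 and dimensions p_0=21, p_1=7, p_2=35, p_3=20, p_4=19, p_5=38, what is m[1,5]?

18200

m[1,5] = min over k∈[1,4] of m[1,k]+m[k+1,5]+p_{0}·p_k·p_{5}.
k=1: 0 + 12614 + 21·7·38 = 18200; k=2: 5145 + 38570 + 21·35·38 = 71645; k=3: 7840 + 14440 + 21·20·38 = 38240; k=4: 10353 + 0 + 21·19·38 = 25515.
Minimum: 18200 at k=1.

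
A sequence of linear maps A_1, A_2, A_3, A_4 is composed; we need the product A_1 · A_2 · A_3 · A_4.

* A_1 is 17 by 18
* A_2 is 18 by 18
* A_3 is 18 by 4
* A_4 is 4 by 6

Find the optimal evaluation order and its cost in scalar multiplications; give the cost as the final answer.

2928

Adjacent pairs: A_1A_2 = 17·18·18 = 5508; A_2A_3 = 18·18·4 = 1296; A_3A_4 = 18·4·6 = 432.
Length 3: A_1..A_3: k=1: 0+1296+17·18·4=2520; k=2: 5508+0+17·18·4=6732 → min 2520 | A_2..A_4: k=2: 0+432+18·18·6=2376; k=3: 1296+0+18·4·6=1728 → min 1728.
Length 4: A_1..A_4: k=1: 0+1728+17·18·6=3564; k=2: 5508+432+17·18·6=7776; k=3: 2520+0+17·4·6=2928 → min 2928.
Optimal parenthesization: ((A_1 · (A_2 · A_3)) · A_4) with cost 2928.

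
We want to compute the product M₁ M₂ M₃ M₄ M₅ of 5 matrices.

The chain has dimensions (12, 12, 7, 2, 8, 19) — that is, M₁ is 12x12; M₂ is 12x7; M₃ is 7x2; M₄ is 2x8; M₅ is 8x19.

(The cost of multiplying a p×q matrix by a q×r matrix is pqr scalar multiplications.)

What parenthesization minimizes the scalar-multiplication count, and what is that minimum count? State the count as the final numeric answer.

Adjacent pairs: M₁M₂ = 12·12·7 = 1008; M₂M₃ = 12·7·2 = 168; M₃M₄ = 7·2·8 = 112; M₄M₅ = 2·8·19 = 304.
Length 3: M₁..M₃: k=1: 0+168+12·12·2=456; k=2: 1008+0+12·7·2=1176 → min 456 | M₂..M₄: k=2: 0+112+12·7·8=784; k=3: 168+0+12·2·8=360 → min 360 | M₃..M₅: k=3: 0+304+7·2·19=570; k=4: 112+0+7·8·19=1176 → min 570.
Length 4: M₁..M₄: k=1: 0+360+12·12·8=1512; k=2: 1008+112+12·7·8=1792; k=3: 456+0+12·2·8=648 → min 648 | M₂..M₅: k=2: 0+570+12·7·19=2166; k=3: 168+304+12·2·19=928; k=4: 360+0+12·8·19=2184 → min 928.
Length 5: M₁..M₅: k=1: 0+928+12·12·19=3664; k=2: 1008+570+12·7·19=3174; k=3: 456+304+12·2·19=1216; k=4: 648+0+12·8·19=2472 → min 1216.
Optimal parenthesization: ((M₁ (M₂ M₃)) (M₄ M₅)) with cost 1216.

1216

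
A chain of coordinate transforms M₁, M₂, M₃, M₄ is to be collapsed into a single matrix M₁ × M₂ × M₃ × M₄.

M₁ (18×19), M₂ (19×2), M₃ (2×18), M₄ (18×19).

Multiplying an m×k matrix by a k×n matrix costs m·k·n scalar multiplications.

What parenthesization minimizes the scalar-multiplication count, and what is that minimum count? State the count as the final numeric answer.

Adjacent pairs: M₁M₂ = 18·19·2 = 684; M₂M₃ = 19·2·18 = 684; M₃M₄ = 2·18·19 = 684.
Length 3: M₁..M₃: k=1: 0+684+18·19·18=6840; k=2: 684+0+18·2·18=1332 → min 1332 | M₂..M₄: k=2: 0+684+19·2·19=1406; k=3: 684+0+19·18·19=7182 → min 1406.
Length 4: M₁..M₄: k=1: 0+1406+18·19·19=7904; k=2: 684+684+18·2·19=2052; k=3: 1332+0+18·18·19=7488 → min 2052.
Optimal parenthesization: ((M₁ × M₂) × (M₃ × M₄)) with cost 2052.

2052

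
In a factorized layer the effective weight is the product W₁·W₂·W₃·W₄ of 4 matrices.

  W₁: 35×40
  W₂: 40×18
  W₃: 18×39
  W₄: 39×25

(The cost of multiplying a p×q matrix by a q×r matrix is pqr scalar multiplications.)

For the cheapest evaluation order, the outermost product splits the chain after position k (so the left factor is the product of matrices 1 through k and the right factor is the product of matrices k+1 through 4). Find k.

2

Adjacent pairs: W₁W₂ = 35·40·18 = 25200; W₂W₃ = 40·18·39 = 28080; W₃W₄ = 18·39·25 = 17550.
Length 3: W₁..W₃: k=1: 0+28080+35·40·39=82680; k=2: 25200+0+35·18·39=49770 → min 49770 | W₂..W₄: k=2: 0+17550+40·18·25=35550; k=3: 28080+0+40·39·25=67080 → min 35550.
Top-level splits: k=1: (W₁..W₁)·(W₂..W₄) → 0+35550+35·40·25 = 70550; k=2: (W₁..W₂)·(W₃..W₄) → 25200+17550+35·18·25 = 58500; k=3: (W₁..W₃)·(W₄..W₄) → 49770+0+35·39·25 = 83895.
Best split is after W₂, i.e. k = 2.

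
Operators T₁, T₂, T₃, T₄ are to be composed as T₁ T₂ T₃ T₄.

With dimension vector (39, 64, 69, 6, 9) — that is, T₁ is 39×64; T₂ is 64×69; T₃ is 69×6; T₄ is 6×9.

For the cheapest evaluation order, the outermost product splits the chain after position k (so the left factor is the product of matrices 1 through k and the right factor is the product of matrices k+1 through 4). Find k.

3

Adjacent pairs: T₁T₂ = 39·64·69 = 172224; T₂T₃ = 64·69·6 = 26496; T₃T₄ = 69·6·9 = 3726.
Length 3: T₁..T₃: k=1: 0+26496+39·64·6=41472; k=2: 172224+0+39·69·6=188370 → min 41472 | T₂..T₄: k=2: 0+3726+64·69·9=43470; k=3: 26496+0+64·6·9=29952 → min 29952.
Top-level splits: k=1: (T₁..T₁)·(T₂..T₄) → 0+29952+39·64·9 = 52416; k=2: (T₁..T₂)·(T₃..T₄) → 172224+3726+39·69·9 = 200169; k=3: (T₁..T₃)·(T₄..T₄) → 41472+0+39·6·9 = 43578.
Best split is after T₃, i.e. k = 3.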